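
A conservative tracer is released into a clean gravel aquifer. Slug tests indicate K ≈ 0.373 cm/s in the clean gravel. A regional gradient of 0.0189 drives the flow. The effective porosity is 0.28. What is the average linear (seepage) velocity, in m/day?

Convert K: 0.373 cm/s × 864 = 322.3 m/day.
Hydraulic gradient i = 0.0189.
Darcy flux q = K · i = 322.3 × 0.01890 = 6.091 m/day.
Seepage velocity v = q / n_e = 6.091 / 0.28 = 21.75 m/day.

21.8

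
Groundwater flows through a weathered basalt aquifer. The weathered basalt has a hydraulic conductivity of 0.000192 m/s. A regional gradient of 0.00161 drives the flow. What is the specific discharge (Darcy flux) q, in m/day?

Convert K: 0.000192 m/s × 86400 = 16.59 m/day.
Hydraulic gradient i = 0.00161.
Specific discharge q = K · i = 16.59 × 0.001610 = 0.02671 m/day.

0.0267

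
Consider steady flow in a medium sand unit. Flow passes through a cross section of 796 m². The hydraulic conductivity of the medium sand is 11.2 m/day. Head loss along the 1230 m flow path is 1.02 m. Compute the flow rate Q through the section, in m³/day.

Hydraulic gradient i = Δh / L = 1.02 / 1230 = 0.0008293.
Darcy's law: Q = K · A · i = 11.20 × 796.0 × 0.0008293 = 7.393 m³/day.

7.39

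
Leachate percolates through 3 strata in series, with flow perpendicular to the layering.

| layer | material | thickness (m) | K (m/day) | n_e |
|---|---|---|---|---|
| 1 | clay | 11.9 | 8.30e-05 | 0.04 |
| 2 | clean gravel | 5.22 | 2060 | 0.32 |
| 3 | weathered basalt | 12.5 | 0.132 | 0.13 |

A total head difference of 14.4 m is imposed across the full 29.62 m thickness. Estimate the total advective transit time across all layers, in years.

With flow normal to the layers, continuity requires the same specific discharge q through every layer.
Σ(b_i/K_i) = 11.9/8.30e-05 + 5.22/2060 + 12.5/0.132 = 1.435e+05 d.
q = Δh / Σ(b_i/K_i) = 14.4 / 1.435e+05 = 0.0001004 m/day.
In each layer the seepage velocity is v_i = q/n_i, so the layer transit time is t_i = b_i·n_i / q:
  layer 1 (clay): t_1 = 11.9 × 0.04 / 0.0001004 = 4742 d
  layer 2 (clean gravel): t_2 = 5.22 × 0.32 / 0.0001004 = 16642 d
  layer 3 (weathered basalt): t_3 = 12.5 × 0.13 / 0.0001004 = 16190 d
Total t = Σ t_i = 37575 days = 102.9 years.

103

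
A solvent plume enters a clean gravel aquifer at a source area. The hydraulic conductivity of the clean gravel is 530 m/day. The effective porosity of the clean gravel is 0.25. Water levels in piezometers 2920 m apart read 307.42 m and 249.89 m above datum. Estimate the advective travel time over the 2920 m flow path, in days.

Hydraulic gradient i = (307.42 − 249.89) / 2920 = 57.53 / 2920 = 0.01970.
Darcy flux q = K · i = 530.0 × 0.01970 = 10.44 m/day.
Seepage velocity v = q / n_e = 10.44 / 0.25 = 41.77 m/day.
Travel time t = L / v = 2920 / 41.77 = 69.91 days.

69.9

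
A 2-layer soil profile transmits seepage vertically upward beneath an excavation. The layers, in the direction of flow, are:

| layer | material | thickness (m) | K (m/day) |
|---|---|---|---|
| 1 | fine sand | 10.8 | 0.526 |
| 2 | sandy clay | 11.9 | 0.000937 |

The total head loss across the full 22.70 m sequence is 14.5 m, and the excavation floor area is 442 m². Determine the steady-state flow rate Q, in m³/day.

Flow is perpendicular to layering, so the layers act in series and the equivalent K is the thickness-weighted harmonic mean.
Total thickness L = 10.8 + 11.9 = 22.70 m.
Σ(b_i/K_i) = 10.8/0.526 + 11.9/0.000937 = 12721 d.
K_eq = L / Σ(b_i/K_i) = 22.70 / 12721 = 0.001785 m/day.
Q = K_eq · A · (Δh/L) = 0.001785 × 442 × (14.5/22.70) = 0.5038 m³/day.

0.504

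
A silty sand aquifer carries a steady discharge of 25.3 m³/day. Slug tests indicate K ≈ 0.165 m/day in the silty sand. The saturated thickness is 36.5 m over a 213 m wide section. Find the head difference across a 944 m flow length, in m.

Cross-sectional area A = 213 × 36.5 = 7774 m².
From Q = K·A·i, i = Q / (K·A) = 25.3 / (0.1650 × 7774) = 0.01972.
Head loss Δh = i · L = 0.01972 × 944 = 18.62 m.

18.6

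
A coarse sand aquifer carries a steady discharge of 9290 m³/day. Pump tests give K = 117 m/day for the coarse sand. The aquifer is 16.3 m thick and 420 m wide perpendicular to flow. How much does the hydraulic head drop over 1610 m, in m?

18.7

Cross-sectional area A = 420 × 16.3 = 6846 m².
From Q = K·A·i, i = Q / (K·A) = 9290 / (117.0 × 6846) = 0.01160.
Head loss Δh = i · L = 0.01160 × 1610 = 18.67 m.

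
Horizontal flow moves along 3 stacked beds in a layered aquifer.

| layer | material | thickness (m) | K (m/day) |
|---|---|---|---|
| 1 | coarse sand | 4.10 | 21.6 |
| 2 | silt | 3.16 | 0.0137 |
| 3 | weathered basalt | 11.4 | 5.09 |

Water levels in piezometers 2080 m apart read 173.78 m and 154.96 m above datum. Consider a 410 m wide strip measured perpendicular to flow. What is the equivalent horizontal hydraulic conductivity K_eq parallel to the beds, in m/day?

7.86

Flow is parallel to layering, so each bed carries its own Darcy discharge and the transmissivities add.
Σ(K_i·b_i) = 21.6×4.10 + 0.0137×3.16 + 5.09×11.4 = 146.6 m²/day.
Total thickness b = 18.66 m, so K_eq = Σ(K_i·b_i)/b = 7.858 m/day.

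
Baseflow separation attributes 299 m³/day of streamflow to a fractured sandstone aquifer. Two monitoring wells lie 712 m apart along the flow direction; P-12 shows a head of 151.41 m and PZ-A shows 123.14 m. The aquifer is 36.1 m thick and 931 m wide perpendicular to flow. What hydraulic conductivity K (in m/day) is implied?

0.224

Cross-sectional area A = 931 × 36.1 = 33609 m².
Hydraulic gradient i = (151.41 − 123.14) / 712 = 28.27 / 712 = 0.03971.
From Q = K·A·i, K = Q / (A·i) = 299 / (33609 × 0.03971) = 0.2241 m/day.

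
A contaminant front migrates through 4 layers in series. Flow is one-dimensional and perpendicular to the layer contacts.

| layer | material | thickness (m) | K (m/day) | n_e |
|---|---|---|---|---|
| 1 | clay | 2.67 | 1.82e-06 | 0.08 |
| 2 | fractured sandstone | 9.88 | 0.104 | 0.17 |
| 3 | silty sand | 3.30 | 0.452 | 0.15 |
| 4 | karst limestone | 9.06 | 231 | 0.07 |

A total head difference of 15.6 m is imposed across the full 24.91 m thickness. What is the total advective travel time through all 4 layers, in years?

With flow normal to the layers, continuity requires the same specific discharge q through every layer.
Σ(b_i/K_i) = 2.67/1.82e-06 + 9.88/0.104 + 3.30/0.452 + 9.06/231 = 1.467e+06 d.
q = Δh / Σ(b_i/K_i) = 15.6 / 1.467e+06 = 1.063e-05 m/day.
In each layer the seepage velocity is v_i = q/n_i, so the layer transit time is t_i = b_i·n_i / q:
  layer 1 (clay): t_1 = 2.67 × 0.08 / 1.063e-05 = 20088 d
  layer 2 (fractured sandstone): t_2 = 9.88 × 0.17 / 1.063e-05 = 1.580e+05 d
  layer 3 (silty sand): t_3 = 3.30 × 0.15 / 1.063e-05 = 46553 d
  layer 4 (karst limestone): t_4 = 9.06 × 0.07 / 1.063e-05 = 59645 d
Total t = Σ t_i = 2.842e+05 days = 778.2 years.

778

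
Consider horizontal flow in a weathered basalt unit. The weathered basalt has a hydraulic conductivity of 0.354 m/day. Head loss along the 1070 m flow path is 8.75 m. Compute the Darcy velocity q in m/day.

Hydraulic gradient i = Δh / L = 8.75 / 1070 = 0.008178.
Specific discharge q = K · i = 0.3540 × 0.008178 = 0.002895 m/day.

0.00289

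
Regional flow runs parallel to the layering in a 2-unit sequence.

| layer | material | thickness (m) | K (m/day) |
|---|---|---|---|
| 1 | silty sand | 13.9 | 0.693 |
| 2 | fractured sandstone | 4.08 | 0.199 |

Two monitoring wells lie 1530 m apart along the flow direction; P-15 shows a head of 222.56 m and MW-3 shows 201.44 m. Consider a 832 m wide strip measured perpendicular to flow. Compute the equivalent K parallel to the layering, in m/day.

0.581

Flow is parallel to layering, so each bed carries its own Darcy discharge and the transmissivities add.
Σ(K_i·b_i) = 0.693×13.9 + 0.199×4.08 = 10.44 m²/day.
Total thickness b = 17.98 m, so K_eq = Σ(K_i·b_i)/b = 0.5809 m/day.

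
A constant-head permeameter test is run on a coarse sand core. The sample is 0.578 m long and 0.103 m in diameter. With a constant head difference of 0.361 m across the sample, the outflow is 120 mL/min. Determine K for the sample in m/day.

33.2

Cross-sectional area A = π·(d/2)² = π × (0.103/2)² = 0.008332 m².
Convert discharge: 120 mL/min = 2.000e-06 m³/s.
Darcy's law rearranged: K = Q·L / (A·Δh) = 2.000e-06 × 0.578 / (0.008332 × 0.361) = 0.0003843 m/s = 33.20 m/day.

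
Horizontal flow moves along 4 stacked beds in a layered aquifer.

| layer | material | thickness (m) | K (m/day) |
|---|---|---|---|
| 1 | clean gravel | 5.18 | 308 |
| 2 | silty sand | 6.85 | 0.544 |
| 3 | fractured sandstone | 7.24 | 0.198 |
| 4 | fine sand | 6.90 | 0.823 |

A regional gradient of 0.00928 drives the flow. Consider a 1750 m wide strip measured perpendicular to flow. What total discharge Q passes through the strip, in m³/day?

Flow is parallel to layering, so each bed carries its own Darcy discharge and the transmissivities add.
Σ(K_i·b_i) = 308×5.18 + 0.544×6.85 + 0.198×7.24 + 0.823×6.90 = 1606 m²/day.
Hydraulic gradient i = 0.00928.
Q = Σ(K_i·b_i) · W · i = 1606 × 1750 × 0.009280 = 26086 m³/day.

26100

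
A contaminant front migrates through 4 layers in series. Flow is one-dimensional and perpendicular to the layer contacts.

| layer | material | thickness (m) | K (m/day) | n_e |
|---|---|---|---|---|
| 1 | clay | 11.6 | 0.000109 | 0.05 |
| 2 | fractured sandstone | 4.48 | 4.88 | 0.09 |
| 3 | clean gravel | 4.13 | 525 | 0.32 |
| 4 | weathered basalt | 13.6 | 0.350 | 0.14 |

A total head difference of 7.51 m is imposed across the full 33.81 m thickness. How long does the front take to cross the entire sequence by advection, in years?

163

With flow normal to the layers, continuity requires the same specific discharge q through every layer.
Σ(b_i/K_i) = 11.6/0.000109 + 4.48/4.88 + 4.13/525 + 13.6/0.350 = 1.065e+05 d.
q = Δh / Σ(b_i/K_i) = 7.51 / 1.065e+05 = 7.054e-05 m/day.
In each layer the seepage velocity is v_i = q/n_i, so the layer transit time is t_i = b_i·n_i / q:
  layer 1 (clay): t_1 = 11.6 × 0.05 / 7.054e-05 = 8222 d
  layer 2 (fractured sandstone): t_2 = 4.48 × 0.09 / 7.054e-05 = 5716 d
  layer 3 (clean gravel): t_3 = 4.13 × 0.32 / 7.054e-05 = 18735 d
  layer 4 (weathered basalt): t_4 = 13.6 × 0.14 / 7.054e-05 = 26991 d
Total t = Σ t_i = 59664 days = 163.4 years.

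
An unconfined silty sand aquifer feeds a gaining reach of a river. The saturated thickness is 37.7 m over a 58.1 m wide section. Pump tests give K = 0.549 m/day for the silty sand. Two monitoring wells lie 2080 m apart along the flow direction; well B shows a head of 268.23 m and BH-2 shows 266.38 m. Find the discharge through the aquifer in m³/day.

Cross-sectional area A = 58.1 × 37.7 = 2190 m².
Hydraulic gradient i = (268.23 − 266.38) / 2080 = 1.85 / 2080 = 0.0008894.
Darcy's law: Q = K · A · i = 0.5490 × 2190 × 0.0008894 = 1.070 m³/day.

1.07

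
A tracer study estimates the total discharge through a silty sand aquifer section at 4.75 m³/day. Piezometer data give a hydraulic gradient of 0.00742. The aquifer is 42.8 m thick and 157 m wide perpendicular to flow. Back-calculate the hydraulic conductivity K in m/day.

Cross-sectional area A = 157 × 42.8 = 6720 m².
Hydraulic gradient i = 0.00742.
From Q = K·A·i, K = Q / (A·i) = 4.75 / (6720 × 0.007420) = 0.09527 m/day.

0.0953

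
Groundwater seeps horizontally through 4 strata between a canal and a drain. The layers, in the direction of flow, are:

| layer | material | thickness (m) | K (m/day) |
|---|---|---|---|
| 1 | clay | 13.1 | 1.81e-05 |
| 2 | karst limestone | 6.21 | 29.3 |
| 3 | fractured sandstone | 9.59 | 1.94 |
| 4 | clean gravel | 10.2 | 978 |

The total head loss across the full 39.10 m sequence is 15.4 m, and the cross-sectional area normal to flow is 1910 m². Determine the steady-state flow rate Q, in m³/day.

Flow is perpendicular to layering, so the layers act in series and the equivalent K is the thickness-weighted harmonic mean.
Total thickness L = 13.1 + 6.21 + 9.59 + 10.2 = 39.10 m.
Σ(b_i/K_i) = 13.1/1.81e-05 + 6.21/29.3 + 9.59/1.94 + 10.2/978 = 7.238e+05 d.
K_eq = L / Σ(b_i/K_i) = 39.10 / 7.238e+05 = 5.402e-05 m/day.
Q = K_eq · A · (Δh/L) = 5.402e-05 × 1910 × (15.4/39.10) = 0.04064 m³/day.

0.0406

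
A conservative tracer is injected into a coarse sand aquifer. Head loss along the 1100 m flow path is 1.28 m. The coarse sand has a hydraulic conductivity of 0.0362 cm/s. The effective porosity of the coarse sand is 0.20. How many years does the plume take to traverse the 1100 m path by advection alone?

Convert K: 0.0362 cm/s × 864 = 31.28 m/day.
Hydraulic gradient i = Δh / L = 1.28 / 1100 = 0.001164.
Darcy flux q = K · i = 31.28 × 0.001164 = 0.03639 m/day.
Seepage velocity v = q / n_e = 0.03639 / 0.20 = 0.1820 m/day.
Travel time t = L / v = 1100 / 0.1820 = 6045 days = 16.55 years.

16.5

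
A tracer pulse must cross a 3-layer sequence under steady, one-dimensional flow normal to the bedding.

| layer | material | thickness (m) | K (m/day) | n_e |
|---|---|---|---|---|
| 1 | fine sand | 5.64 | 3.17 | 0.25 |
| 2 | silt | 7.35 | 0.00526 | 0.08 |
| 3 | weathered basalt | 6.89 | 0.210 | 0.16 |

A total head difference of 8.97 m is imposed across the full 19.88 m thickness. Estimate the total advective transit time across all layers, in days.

With flow normal to the layers, continuity requires the same specific discharge q through every layer.
Σ(b_i/K_i) = 5.64/3.17 + 7.35/0.00526 + 6.89/0.210 = 1432 d.
q = Δh / Σ(b_i/K_i) = 8.97 / 1432 = 0.006264 m/day.
In each layer the seepage velocity is v_i = q/n_i, so the layer transit time is t_i = b_i·n_i / q:
  layer 1 (fine sand): t_1 = 5.64 × 0.25 / 0.006264 = 225.1 d
  layer 2 (silt): t_2 = 7.35 × 0.08 / 0.006264 = 93.87 d
  layer 3 (weathered basalt): t_3 = 6.89 × 0.16 / 0.006264 = 176.0 d
Total t = Σ t_i = 494.9 days.

495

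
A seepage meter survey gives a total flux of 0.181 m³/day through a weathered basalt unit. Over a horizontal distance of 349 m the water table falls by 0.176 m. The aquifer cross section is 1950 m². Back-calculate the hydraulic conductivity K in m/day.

0.184

Hydraulic gradient i = Δh / L = 0.176 / 349 = 0.0005043.
From Q = K·A·i, K = Q / (A·i) = 0.181 / (1950 × 0.0005043) = 0.1841 m/day.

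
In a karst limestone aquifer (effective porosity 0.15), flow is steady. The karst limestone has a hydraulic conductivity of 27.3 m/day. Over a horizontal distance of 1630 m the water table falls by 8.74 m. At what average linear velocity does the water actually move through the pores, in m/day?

Hydraulic gradient i = Δh / L = 8.74 / 1630 = 0.005362.
Darcy flux q = K · i = 27.30 × 0.005362 = 0.1464 m/day.
Seepage velocity v = q / n_e = 0.1464 / 0.15 = 0.9759 m/day.

0.976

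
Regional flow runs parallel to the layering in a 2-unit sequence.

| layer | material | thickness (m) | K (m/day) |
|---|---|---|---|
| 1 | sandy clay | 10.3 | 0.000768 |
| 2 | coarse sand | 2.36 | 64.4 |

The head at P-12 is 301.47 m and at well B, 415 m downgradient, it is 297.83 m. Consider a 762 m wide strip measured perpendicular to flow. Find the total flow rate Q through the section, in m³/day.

Flow is parallel to layering, so each bed carries its own Darcy discharge and the transmissivities add.
Σ(K_i·b_i) = 0.000768×10.3 + 64.4×2.36 = 152.0 m²/day.
Hydraulic gradient i = (301.47 − 297.83) / 415 = 3.64 / 415 = 0.008771.
Q = Σ(K_i·b_i) · W · i = 152.0 × 762 × 0.008771 = 1016 m³/day.

1020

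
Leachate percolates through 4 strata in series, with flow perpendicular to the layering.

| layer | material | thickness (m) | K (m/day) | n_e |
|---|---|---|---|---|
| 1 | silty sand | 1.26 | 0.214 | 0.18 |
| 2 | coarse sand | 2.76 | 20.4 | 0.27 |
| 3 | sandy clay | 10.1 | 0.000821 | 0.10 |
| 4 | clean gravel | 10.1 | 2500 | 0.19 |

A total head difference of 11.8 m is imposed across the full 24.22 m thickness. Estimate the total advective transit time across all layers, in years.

11.1

With flow normal to the layers, continuity requires the same specific discharge q through every layer.
Σ(b_i/K_i) = 1.26/0.214 + 2.76/20.4 + 10.1/0.000821 + 10.1/2500 = 12308 d.
q = Δh / Σ(b_i/K_i) = 11.8 / 12308 = 0.0009587 m/day.
In each layer the seepage velocity is v_i = q/n_i, so the layer transit time is t_i = b_i·n_i / q:
  layer 1 (silty sand): t_1 = 1.26 × 0.18 / 0.0009587 = 236.6 d
  layer 2 (coarse sand): t_2 = 2.76 × 0.27 / 0.0009587 = 777.3 d
  layer 3 (sandy clay): t_3 = 10.1 × 0.10 / 0.0009587 = 1053 d
  layer 4 (clean gravel): t_4 = 10.1 × 0.19 / 0.0009587 = 2002 d
Total t = Σ t_i = 4069 days = 11.14 years.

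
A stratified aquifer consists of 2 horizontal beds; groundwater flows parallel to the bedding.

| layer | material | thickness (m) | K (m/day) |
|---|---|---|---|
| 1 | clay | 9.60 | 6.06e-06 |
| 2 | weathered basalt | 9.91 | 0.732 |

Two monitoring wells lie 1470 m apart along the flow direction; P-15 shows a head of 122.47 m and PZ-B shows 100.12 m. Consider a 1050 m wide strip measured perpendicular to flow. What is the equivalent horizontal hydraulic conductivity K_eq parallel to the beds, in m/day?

Flow is parallel to layering, so each bed carries its own Darcy discharge and the transmissivities add.
Σ(K_i·b_i) = 6.06e-06×9.60 + 0.732×9.91 = 7.254 m²/day.
Total thickness b = 19.51 m, so K_eq = Σ(K_i·b_i)/b = 0.3718 m/day.

0.372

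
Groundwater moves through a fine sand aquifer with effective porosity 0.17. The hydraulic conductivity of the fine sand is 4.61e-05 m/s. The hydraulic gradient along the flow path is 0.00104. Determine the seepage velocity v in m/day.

0.0244

Convert K: 4.61e-05 m/s × 86400 = 3.983 m/day.
Hydraulic gradient i = 0.00104.
Darcy flux q = K · i = 3.983 × 0.001040 = 0.004142 m/day.
Seepage velocity v = q / n_e = 0.004142 / 0.17 = 0.02437 m/day.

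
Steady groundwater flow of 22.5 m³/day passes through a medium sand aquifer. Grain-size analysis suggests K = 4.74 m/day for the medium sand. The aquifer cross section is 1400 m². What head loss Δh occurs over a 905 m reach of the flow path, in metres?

3.07

From Q = K·A·i, i = Q / (K·A) = 22.5 / (4.740 × 1400) = 0.003391.
Head loss Δh = i · L = 0.003391 × 905 = 3.068 m.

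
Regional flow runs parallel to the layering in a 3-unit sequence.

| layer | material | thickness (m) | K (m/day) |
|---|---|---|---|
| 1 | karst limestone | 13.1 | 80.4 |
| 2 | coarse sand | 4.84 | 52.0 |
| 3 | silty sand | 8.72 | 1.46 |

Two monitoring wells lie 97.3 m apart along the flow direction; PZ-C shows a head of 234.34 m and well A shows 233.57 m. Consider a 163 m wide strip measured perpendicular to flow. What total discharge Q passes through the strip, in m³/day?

Flow is parallel to layering, so each bed carries its own Darcy discharge and the transmissivities add.
Σ(K_i·b_i) = 80.4×13.1 + 52.0×4.84 + 1.46×8.72 = 1318 m²/day.
Hydraulic gradient i = (234.34 − 233.57) / 97.3 = 0.77 / 97.3 = 0.007914.
Q = Σ(K_i·b_i) · W · i = 1318 × 163 × 0.007914 = 1700 m³/day.

1700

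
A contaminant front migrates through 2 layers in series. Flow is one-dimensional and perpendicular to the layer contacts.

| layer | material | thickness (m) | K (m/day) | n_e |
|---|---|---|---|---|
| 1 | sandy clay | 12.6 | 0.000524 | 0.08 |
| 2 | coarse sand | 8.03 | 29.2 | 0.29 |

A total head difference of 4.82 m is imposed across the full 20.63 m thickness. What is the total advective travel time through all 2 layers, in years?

With flow normal to the layers, continuity requires the same specific discharge q through every layer.
Σ(b_i/K_i) = 12.6/0.000524 + 8.03/29.2 = 24046 d.
q = Δh / Σ(b_i/K_i) = 4.82 / 24046 = 0.0002004 m/day.
In each layer the seepage velocity is v_i = q/n_i, so the layer transit time is t_i = b_i·n_i / q:
  layer 1 (sandy clay): t_1 = 12.6 × 0.08 / 0.0002004 = 5029 d
  layer 2 (coarse sand): t_2 = 8.03 × 0.29 / 0.0002004 = 11617 d
Total t = Σ t_i = 16646 days = 45.57 years.

45.6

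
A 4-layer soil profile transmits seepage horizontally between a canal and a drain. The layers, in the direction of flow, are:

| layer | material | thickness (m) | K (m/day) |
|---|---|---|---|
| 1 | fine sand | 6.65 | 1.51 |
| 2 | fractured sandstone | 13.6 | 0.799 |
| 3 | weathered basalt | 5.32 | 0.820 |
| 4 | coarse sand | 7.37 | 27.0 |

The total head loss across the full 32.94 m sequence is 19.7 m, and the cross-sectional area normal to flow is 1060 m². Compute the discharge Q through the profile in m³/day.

Flow is perpendicular to layering, so the layers act in series and the equivalent K is the thickness-weighted harmonic mean.
Total thickness L = 6.65 + 13.6 + 5.32 + 7.37 = 32.94 m.
Σ(b_i/K_i) = 6.65/1.51 + 13.6/0.799 + 5.32/0.820 + 7.37/27.0 = 28.19 d.
K_eq = L / Σ(b_i/K_i) = 32.94 / 28.19 = 1.169 m/day.
Q = K_eq · A · (Δh/L) = 1.169 × 1060 × (19.7/32.94) = 740.9 m³/day.

741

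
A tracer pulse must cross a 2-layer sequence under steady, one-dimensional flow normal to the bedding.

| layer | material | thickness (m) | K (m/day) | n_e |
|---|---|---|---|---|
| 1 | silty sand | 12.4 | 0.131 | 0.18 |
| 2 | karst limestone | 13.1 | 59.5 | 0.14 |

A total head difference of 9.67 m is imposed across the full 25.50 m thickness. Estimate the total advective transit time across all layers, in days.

39.9

With flow normal to the layers, continuity requires the same specific discharge q through every layer.
Σ(b_i/K_i) = 12.4/0.131 + 13.1/59.5 = 94.88 d.
q = Δh / Σ(b_i/K_i) = 9.67 / 94.88 = 0.1019 m/day.
In each layer the seepage velocity is v_i = q/n_i, so the layer transit time is t_i = b_i·n_i / q:
  layer 1 (silty sand): t_1 = 12.4 × 0.18 / 0.1019 = 21.90 d
  layer 2 (karst limestone): t_2 = 13.1 × 0.14 / 0.1019 = 17.99 d
Total t = Σ t_i = 39.89 days.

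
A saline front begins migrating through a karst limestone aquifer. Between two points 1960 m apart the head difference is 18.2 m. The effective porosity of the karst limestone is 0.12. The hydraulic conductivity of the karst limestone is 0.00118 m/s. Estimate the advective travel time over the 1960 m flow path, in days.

248

Convert K: 0.00118 m/s × 86400 = 102.0 m/day.
Hydraulic gradient i = Δh / L = 18.2 / 1960 = 0.009286.
Darcy flux q = K · i = 102.0 × 0.009286 = 0.9467 m/day.
Seepage velocity v = q / n_e = 0.9467 / 0.12 = 7.889 m/day.
Travel time t = L / v = 1960 / 7.889 = 248.4 days.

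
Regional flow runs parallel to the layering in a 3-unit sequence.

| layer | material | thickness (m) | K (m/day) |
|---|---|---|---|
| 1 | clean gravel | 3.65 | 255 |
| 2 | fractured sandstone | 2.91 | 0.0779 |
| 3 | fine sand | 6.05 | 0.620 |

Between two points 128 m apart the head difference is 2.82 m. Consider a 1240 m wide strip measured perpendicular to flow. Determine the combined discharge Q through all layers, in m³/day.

25500

Flow is parallel to layering, so each bed carries its own Darcy discharge and the transmissivities add.
Σ(K_i·b_i) = 255×3.65 + 0.0779×2.91 + 0.620×6.05 = 934.7 m²/day.
Hydraulic gradient i = Δh / L = 2.82 / 128 = 0.02203.
Q = Σ(K_i·b_i) · W · i = 934.7 × 1240 × 0.02203 = 25536 m³/day.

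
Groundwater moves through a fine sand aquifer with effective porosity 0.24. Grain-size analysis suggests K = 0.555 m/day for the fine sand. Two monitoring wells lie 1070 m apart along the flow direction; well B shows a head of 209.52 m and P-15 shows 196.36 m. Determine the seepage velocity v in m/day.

0.0284

Hydraulic gradient i = (209.52 − 196.36) / 1070 = 13.16 / 1070 = 0.01230.
Darcy flux q = K · i = 0.5550 × 0.01230 = 0.006826 m/day.
Seepage velocity v = q / n_e = 0.006826 / 0.24 = 0.02844 m/day.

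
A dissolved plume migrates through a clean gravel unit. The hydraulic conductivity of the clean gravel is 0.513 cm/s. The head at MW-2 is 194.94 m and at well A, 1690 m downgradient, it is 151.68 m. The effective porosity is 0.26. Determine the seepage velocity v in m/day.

43.6

Convert K: 0.513 cm/s × 864 = 443.2 m/day.
Hydraulic gradient i = (194.94 − 151.68) / 1690 = 43.26 / 1690 = 0.02560.
Darcy flux q = K · i = 443.2 × 0.02560 = 11.35 m/day.
Seepage velocity v = q / n_e = 11.35 / 0.26 = 43.64 m/day.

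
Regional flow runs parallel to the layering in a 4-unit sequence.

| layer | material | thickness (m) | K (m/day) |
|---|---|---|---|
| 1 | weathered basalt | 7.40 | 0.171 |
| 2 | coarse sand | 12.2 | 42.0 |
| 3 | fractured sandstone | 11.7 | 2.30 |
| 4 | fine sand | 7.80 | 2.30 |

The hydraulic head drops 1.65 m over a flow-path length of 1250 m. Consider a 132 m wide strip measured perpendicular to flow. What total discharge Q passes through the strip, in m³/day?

97.3

Flow is parallel to layering, so each bed carries its own Darcy discharge and the transmissivities add.
Σ(K_i·b_i) = 0.171×7.40 + 42.0×12.2 + 2.30×11.7 + 2.30×7.80 = 558.5 m²/day.
Hydraulic gradient i = Δh / L = 1.65 / 1250 = 0.001320.
Q = Σ(K_i·b_i) · W · i = 558.5 × 132 × 0.001320 = 97.32 m³/day.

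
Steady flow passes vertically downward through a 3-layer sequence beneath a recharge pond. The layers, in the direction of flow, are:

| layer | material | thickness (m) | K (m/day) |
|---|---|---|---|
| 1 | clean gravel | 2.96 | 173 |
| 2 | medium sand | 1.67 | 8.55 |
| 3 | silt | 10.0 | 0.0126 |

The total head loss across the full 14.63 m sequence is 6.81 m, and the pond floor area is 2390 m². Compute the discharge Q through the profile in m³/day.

20.5

Flow is perpendicular to layering, so the layers act in series and the equivalent K is the thickness-weighted harmonic mean.
Total thickness L = 2.96 + 1.67 + 10.0 = 14.63 m.
Σ(b_i/K_i) = 2.96/173 + 1.67/8.55 + 10.0/0.0126 = 793.9 d.
K_eq = L / Σ(b_i/K_i) = 14.63 / 793.9 = 0.01843 m/day.
Q = K_eq · A · (Δh/L) = 0.01843 × 2390 × (6.81/14.63) = 20.50 m³/day.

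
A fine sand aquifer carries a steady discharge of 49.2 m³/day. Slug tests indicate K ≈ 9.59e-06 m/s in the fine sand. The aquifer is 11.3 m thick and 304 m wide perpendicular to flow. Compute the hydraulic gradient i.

0.0173

Convert K: 9.59e-06 m/s × 86400 = 0.8286 m/day.
Cross-sectional area A = 304 × 11.3 = 3435 m².
From Q = K·A·i, i = Q / (K·A) = 49.2 / (0.8286 × 3435) = 0.01729.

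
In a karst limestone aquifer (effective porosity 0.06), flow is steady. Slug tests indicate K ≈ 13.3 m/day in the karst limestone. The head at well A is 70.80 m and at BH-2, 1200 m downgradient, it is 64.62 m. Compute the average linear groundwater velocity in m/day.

Hydraulic gradient i = (70.80 − 64.62) / 1200 = 6.18 / 1200 = 0.005150.
Darcy flux q = K · i = 13.30 × 0.005150 = 0.06850 m/day.
Seepage velocity v = q / n_e = 0.06850 / 0.06 = 1.142 m/day.

1.14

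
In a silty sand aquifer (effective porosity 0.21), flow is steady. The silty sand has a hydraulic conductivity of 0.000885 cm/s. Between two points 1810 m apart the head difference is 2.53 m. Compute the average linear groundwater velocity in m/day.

Convert K: 0.000885 cm/s × 864 = 0.7646 m/day.
Hydraulic gradient i = Δh / L = 2.53 / 1810 = 0.001398.
Darcy flux q = K · i = 0.7646 × 0.001398 = 0.001069 m/day.
Seepage velocity v = q / n_e = 0.001069 / 0.21 = 0.005090 m/day.

0.00509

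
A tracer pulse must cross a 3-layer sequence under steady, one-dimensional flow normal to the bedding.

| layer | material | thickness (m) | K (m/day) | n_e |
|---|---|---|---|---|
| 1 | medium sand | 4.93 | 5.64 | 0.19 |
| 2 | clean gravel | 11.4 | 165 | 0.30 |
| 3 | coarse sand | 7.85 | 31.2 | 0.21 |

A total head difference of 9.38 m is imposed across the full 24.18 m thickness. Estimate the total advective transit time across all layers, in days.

0.765

With flow normal to the layers, continuity requires the same specific discharge q through every layer.
Σ(b_i/K_i) = 4.93/5.64 + 11.4/165 + 7.85/31.2 = 1.195 d.
q = Δh / Σ(b_i/K_i) = 9.38 / 1.195 = 7.851 m/day.
In each layer the seepage velocity is v_i = q/n_i, so the layer transit time is t_i = b_i·n_i / q:
  layer 1 (medium sand): t_1 = 4.93 × 0.19 / 7.851 = 0.1193 d
  layer 2 (clean gravel): t_2 = 11.4 × 0.30 / 7.851 = 0.4356 d
  layer 3 (coarse sand): t_3 = 7.85 × 0.21 / 7.851 = 0.2100 d
Total t = Σ t_i = 0.7649 days.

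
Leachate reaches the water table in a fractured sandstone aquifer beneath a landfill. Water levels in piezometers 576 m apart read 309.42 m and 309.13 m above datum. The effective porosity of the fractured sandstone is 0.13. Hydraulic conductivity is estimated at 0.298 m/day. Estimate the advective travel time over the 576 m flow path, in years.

Hydraulic gradient i = (309.42 − 309.13) / 576 = 0.29 / 576 = 0.0005035.
Darcy flux q = K · i = 0.2980 × 0.0005035 = 0.0001500 m/day.
Seepage velocity v = q / n_e = 0.0001500 / 0.13 = 0.001154 m/day.
Travel time t = L / v = 576 / 0.001154 = 4.991e+05 days = 1366 years.

1370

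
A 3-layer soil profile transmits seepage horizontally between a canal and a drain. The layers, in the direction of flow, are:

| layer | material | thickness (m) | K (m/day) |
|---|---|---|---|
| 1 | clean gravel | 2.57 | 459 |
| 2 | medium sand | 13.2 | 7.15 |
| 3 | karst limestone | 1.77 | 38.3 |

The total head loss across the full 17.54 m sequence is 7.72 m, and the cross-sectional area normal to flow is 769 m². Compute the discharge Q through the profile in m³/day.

3130

Flow is perpendicular to layering, so the layers act in series and the equivalent K is the thickness-weighted harmonic mean.
Total thickness L = 2.57 + 13.2 + 1.77 = 17.54 m.
Σ(b_i/K_i) = 2.57/459 + 13.2/7.15 + 1.77/38.3 = 1.898 d.
K_eq = L / Σ(b_i/K_i) = 17.54 / 1.898 = 9.241 m/day.
Q = K_eq · A · (Δh/L) = 9.241 × 769 × (7.72/17.54) = 3128 m³/day.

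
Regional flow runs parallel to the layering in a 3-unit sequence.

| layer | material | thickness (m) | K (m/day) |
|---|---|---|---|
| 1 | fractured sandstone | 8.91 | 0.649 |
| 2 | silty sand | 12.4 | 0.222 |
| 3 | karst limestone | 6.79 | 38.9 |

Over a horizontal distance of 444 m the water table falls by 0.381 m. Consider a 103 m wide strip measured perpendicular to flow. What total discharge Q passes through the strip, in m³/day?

24.1

Flow is parallel to layering, so each bed carries its own Darcy discharge and the transmissivities add.
Σ(K_i·b_i) = 0.649×8.91 + 0.222×12.4 + 38.9×6.79 = 272.7 m²/day.
Hydraulic gradient i = Δh / L = 0.381 / 444 = 0.0008581.
Q = Σ(K_i·b_i) · W · i = 272.7 × 103 × 0.0008581 = 24.10 m³/day.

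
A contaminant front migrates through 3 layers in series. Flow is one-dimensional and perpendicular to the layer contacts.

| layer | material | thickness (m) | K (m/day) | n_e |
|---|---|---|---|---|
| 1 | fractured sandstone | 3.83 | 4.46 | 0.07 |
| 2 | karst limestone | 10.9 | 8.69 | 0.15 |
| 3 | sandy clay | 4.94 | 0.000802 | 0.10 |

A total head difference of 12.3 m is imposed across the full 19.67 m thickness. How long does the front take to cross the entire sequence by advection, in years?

With flow normal to the layers, continuity requires the same specific discharge q through every layer.
Σ(b_i/K_i) = 3.83/4.46 + 10.9/8.69 + 4.94/0.000802 = 6162 d.
q = Δh / Σ(b_i/K_i) = 12.3 / 6162 = 0.001996 m/day.
In each layer the seepage velocity is v_i = q/n_i, so the layer transit time is t_i = b_i·n_i / q:
  layer 1 (fractured sandstone): t_1 = 3.83 × 0.07 / 0.001996 = 134.3 d
  layer 2 (karst limestone): t_2 = 10.9 × 0.15 / 0.001996 = 819.1 d
  layer 3 (sandy clay): t_3 = 4.94 × 0.10 / 0.001996 = 247.5 d
Total t = Σ t_i = 1201 days = 3.288 years.

3.29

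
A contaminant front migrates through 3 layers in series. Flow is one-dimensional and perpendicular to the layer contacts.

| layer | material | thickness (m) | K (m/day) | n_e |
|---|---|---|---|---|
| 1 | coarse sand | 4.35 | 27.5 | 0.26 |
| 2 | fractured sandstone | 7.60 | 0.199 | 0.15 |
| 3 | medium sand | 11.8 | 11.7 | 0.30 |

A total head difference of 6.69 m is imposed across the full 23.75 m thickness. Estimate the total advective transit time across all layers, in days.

With flow normal to the layers, continuity requires the same specific discharge q through every layer.
Σ(b_i/K_i) = 4.35/27.5 + 7.60/0.199 + 11.8/11.7 = 39.36 d.
q = Δh / Σ(b_i/K_i) = 6.69 / 39.36 = 0.1700 m/day.
In each layer the seepage velocity is v_i = q/n_i, so the layer transit time is t_i = b_i·n_i / q:
  layer 1 (coarse sand): t_1 = 4.35 × 0.26 / 0.1700 = 6.654 d
  layer 2 (fractured sandstone): t_2 = 7.60 × 0.15 / 0.1700 = 6.707 d
  layer 3 (medium sand): t_3 = 11.8 × 0.30 / 0.1700 = 20.83 d
Total t = Σ t_i = 34.19 days.

34.2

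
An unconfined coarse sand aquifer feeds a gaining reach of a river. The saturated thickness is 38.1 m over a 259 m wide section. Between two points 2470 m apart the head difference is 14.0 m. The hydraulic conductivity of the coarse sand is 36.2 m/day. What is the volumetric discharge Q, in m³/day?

2020

Cross-sectional area A = 259 × 38.1 = 9868 m².
Hydraulic gradient i = Δh / L = 14.0 / 2470 = 0.005668.
Darcy's law: Q = K · A · i = 36.20 × 9868 × 0.005668 = 2025 m³/day.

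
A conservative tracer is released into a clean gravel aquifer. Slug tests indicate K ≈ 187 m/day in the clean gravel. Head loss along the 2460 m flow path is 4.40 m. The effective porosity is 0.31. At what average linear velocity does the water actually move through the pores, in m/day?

Hydraulic gradient i = Δh / L = 4.40 / 2460 = 0.001789.
Darcy flux q = K · i = 187.0 × 0.001789 = 0.3345 m/day.
Seepage velocity v = q / n_e = 0.3345 / 0.31 = 1.079 m/day.

1.08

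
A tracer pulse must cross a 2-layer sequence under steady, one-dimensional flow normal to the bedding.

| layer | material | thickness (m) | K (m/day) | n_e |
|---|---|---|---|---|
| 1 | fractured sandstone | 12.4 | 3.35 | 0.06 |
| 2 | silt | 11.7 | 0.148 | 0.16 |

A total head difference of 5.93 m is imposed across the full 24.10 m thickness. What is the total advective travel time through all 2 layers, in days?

36.5

With flow normal to the layers, continuity requires the same specific discharge q through every layer.
Σ(b_i/K_i) = 12.4/3.35 + 11.7/0.148 = 82.76 d.
q = Δh / Σ(b_i/K_i) = 5.93 / 82.76 = 0.07166 m/day.
In each layer the seepage velocity is v_i = q/n_i, so the layer transit time is t_i = b_i·n_i / q:
  layer 1 (fractured sandstone): t_1 = 12.4 × 0.06 / 0.07166 = 10.38 d
  layer 2 (silt): t_2 = 11.7 × 0.16 / 0.07166 = 26.12 d
Total t = Σ t_i = 36.51 days.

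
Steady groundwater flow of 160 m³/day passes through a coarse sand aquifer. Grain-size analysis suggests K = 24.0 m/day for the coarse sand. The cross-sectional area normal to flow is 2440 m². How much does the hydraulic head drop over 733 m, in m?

2.00

From Q = K·A·i, i = Q / (K·A) = 160 / (24.00 × 2440) = 0.002732.
Head loss Δh = i · L = 0.002732 × 733 = 2.003 m.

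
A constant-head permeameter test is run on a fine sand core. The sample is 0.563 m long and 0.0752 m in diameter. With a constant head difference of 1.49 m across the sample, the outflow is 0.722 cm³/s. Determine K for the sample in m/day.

5.31

Cross-sectional area A = π·(d/2)² = π × (0.0752/2)² = 0.004441 m².
Convert discharge: 0.722 cm³/s = 7.220e-07 m³/s.
Darcy's law rearranged: K = Q·L / (A·Δh) = 7.220e-07 × 0.563 / (0.004441 × 1.49) = 6.142e-05 m/s = 5.307 m/day.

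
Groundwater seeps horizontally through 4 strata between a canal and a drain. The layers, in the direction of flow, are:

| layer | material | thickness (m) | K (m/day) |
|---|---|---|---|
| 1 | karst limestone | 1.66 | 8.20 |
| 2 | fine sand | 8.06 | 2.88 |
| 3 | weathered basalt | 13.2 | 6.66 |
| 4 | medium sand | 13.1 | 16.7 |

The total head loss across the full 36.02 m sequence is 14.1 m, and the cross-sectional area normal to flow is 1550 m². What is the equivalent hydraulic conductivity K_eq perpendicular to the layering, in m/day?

Flow is perpendicular to layering, so the layers act in series and the equivalent K is the thickness-weighted harmonic mean.
Total thickness L = 1.66 + 8.06 + 13.2 + 13.1 = 36.02 m.
Σ(b_i/K_i) = 1.66/8.20 + 8.06/2.88 + 13.2/6.66 + 13.1/16.7 = 5.767 d.
K_eq = L / Σ(b_i/K_i) = 36.02 / 5.767 = 6.245 m/day.

6.25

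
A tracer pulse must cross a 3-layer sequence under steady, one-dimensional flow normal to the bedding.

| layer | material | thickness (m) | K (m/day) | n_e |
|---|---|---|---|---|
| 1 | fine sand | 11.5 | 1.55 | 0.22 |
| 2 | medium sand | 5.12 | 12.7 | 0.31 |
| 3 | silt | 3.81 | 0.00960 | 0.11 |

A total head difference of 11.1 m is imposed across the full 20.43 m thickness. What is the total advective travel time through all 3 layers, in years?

With flow normal to the layers, continuity requires the same specific discharge q through every layer.
Σ(b_i/K_i) = 11.5/1.55 + 5.12/12.7 + 3.81/0.00960 = 404.7 d.
q = Δh / Σ(b_i/K_i) = 11.1 / 404.7 = 0.02743 m/day.
In each layer the seepage velocity is v_i = q/n_i, so the layer transit time is t_i = b_i·n_i / q:
  layer 1 (fine sand): t_1 = 11.5 × 0.22 / 0.02743 = 92.24 d
  layer 2 (medium sand): t_2 = 5.12 × 0.31 / 0.02743 = 57.87 d
  layer 3 (silt): t_3 = 3.81 × 0.11 / 0.02743 = 15.28 d
Total t = Σ t_i = 165.4 days = 0.4528 years.

0.453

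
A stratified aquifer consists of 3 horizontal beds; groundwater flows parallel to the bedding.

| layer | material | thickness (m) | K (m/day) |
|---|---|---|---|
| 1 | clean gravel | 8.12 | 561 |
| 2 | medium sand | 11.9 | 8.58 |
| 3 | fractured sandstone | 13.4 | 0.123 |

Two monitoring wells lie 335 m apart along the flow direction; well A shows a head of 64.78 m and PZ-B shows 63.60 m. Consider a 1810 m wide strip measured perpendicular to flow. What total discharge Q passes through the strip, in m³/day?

Flow is parallel to layering, so each bed carries its own Darcy discharge and the transmissivities add.
Σ(K_i·b_i) = 561×8.12 + 8.58×11.9 + 0.123×13.4 = 4659 m²/day.
Hydraulic gradient i = (64.78 − 63.60) / 335 = 1.18 / 335 = 0.003522.
Q = Σ(K_i·b_i) · W · i = 4659 × 1810 × 0.003522 = 29704 m³/day.

29700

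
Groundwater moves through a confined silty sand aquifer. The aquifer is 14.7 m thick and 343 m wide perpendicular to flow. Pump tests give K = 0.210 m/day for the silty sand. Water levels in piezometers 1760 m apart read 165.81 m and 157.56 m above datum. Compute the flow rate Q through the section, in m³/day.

Cross-sectional area A = 343 × 14.7 = 5042 m².
Hydraulic gradient i = (165.81 − 157.56) / 1760 = 8.25 / 1760 = 0.004687.
Darcy's law: Q = K · A · i = 0.2100 × 5042 × 0.004687 = 4.963 m³/day.

4.96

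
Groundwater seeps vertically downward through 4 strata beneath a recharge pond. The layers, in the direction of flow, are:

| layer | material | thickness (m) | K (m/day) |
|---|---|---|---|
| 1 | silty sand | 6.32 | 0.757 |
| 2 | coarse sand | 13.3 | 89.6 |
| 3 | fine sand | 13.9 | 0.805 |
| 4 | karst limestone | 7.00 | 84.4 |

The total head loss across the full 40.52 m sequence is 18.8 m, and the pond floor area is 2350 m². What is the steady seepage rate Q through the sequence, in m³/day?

Flow is perpendicular to layering, so the layers act in series and the equivalent K is the thickness-weighted harmonic mean.
Total thickness L = 6.32 + 13.3 + 13.9 + 7.00 = 40.52 m.
Σ(b_i/K_i) = 6.32/0.757 + 13.3/89.6 + 13.9/0.805 + 7.00/84.4 = 25.85 d.
K_eq = L / Σ(b_i/K_i) = 40.52 / 25.85 = 1.568 m/day.
Q = K_eq · A · (Δh/L) = 1.568 × 2350 × (18.8/40.52) = 1709 m³/day.

1710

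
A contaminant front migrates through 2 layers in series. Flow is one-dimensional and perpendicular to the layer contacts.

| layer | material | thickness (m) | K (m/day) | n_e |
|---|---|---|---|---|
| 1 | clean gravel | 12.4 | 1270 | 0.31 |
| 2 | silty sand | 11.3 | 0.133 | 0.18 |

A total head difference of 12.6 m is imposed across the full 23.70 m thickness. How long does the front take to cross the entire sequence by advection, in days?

39.6

With flow normal to the layers, continuity requires the same specific discharge q through every layer.
Σ(b_i/K_i) = 12.4/1270 + 11.3/0.133 = 84.97 d.
q = Δh / Σ(b_i/K_i) = 12.6 / 84.97 = 0.1483 m/day.
In each layer the seepage velocity is v_i = q/n_i, so the layer transit time is t_i = b_i·n_i / q:
  layer 1 (clean gravel): t_1 = 12.4 × 0.31 / 0.1483 = 25.92 d
  layer 2 (silty sand): t_2 = 11.3 × 0.18 / 0.1483 = 13.72 d
Total t = Σ t_i = 39.64 days.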